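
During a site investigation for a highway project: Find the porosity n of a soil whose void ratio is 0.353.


Using the relation n = e / (1 + e)
n = 0.353 / (1 + 0.353)
n = 0.353 / 1.353
n = 0.2609


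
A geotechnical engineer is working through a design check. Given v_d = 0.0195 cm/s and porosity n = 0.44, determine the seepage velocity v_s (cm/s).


Using v_s = v_d / n
v_s = 0.0195 / 0.44
v_s = 0.04432 cm/s


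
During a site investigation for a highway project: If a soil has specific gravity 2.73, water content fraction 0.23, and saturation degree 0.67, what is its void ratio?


Result: 0.9372

Derivation:
Using the relation e = Gs * w / S
e = 2.73 * 0.23 / 0.67
e = 0.9372


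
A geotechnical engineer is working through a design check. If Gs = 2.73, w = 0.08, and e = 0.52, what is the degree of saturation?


Using S = Gs * w / e
S = 2.73 * 0.08 / 0.52
S = 0.42


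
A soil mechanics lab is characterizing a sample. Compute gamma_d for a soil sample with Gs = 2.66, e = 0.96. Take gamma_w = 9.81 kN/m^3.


Using gamma_d = Gs * gamma_w / (1 + e)
gamma_d = 2.66 * 9.81 / (1 + 0.96)
gamma_d = 2.66 * 9.81 / 1.96
gamma_d = 13.314 kN/m^3


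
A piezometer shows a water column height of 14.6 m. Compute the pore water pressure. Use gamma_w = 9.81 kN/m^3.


Using u = gamma_w * h_w
u = 9.81 * 14.6
u = 143.23 kPa


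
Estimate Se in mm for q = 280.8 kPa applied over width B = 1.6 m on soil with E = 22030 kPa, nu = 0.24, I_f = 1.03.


Using Se = q * B * (1 - nu^2) * I_f / E
1 - nu^2 = 1 - 0.24^2 = 0.9424
Se = 280.8 * 1.6 * 0.9424 * 1.03 / 22030
Se = 0.019796 m
Convert to mm: Se = 0.019796 * 1000 = 19.796 mm


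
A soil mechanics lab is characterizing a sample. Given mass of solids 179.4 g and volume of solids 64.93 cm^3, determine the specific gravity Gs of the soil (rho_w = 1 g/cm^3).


Using Gs = m_s / (V_s * rho_w)
Since rho_w = 1 g/cm^3:
Gs = 179.4 / 64.93
Gs = 2.763


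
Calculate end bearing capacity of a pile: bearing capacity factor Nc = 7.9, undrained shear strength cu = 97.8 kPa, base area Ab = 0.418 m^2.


Result: 322.96 kN

Derivation:
Using Qb = Nc * cu * Ab
Qb = 7.9 * 97.8 * 0.418
Qb = 322.96 kN


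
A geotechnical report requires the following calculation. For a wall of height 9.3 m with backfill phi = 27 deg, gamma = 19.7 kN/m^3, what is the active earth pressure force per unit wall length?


Compute active earth pressure coefficient:
Ka = tan^2(45 - phi/2) = tan^2(31.5) = 0.375525
Compute active force:
Pa = 0.5 * Ka * gamma * H^2
Pa = 0.5 * 0.375525 * 19.7 * 9.3^2
Pa = 319.92 kN/m


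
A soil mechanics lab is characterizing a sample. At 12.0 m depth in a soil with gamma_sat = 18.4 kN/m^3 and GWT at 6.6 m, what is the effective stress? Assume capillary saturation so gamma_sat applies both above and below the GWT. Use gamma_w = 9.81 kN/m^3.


Total stress = gamma_sat * depth
sigma = 18.4 * 12.0 = 220.8 kPa
Pore water pressure u = gamma_w * (depth - d_wt)
u = 9.81 * (12.0 - 6.6) = 52.974 kPa
Effective stress = sigma - u
sigma' = 220.8 - 52.974 = 167.83 kPa


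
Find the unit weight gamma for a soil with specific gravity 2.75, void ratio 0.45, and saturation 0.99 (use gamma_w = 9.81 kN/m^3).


Using gamma = gamma_w * (Gs + S*e) / (1 + e)
Numerator: Gs + S*e = 2.75 + 0.99*0.45 = 3.1955
Denominator: 1 + e = 1 + 0.45 = 1.45
gamma = 9.81 * 3.1955 / 1.45
gamma = 21.619 kN/m^3


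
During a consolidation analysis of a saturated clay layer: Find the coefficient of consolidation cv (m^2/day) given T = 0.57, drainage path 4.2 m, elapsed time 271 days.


Result: 0.0371 m^2/day

Derivation:
Using cv = T * H_dr^2 / t
H_dr^2 = 4.2^2 = 17.64
cv = 0.57 * 17.64 / 271
cv = 0.0371 m^2/day


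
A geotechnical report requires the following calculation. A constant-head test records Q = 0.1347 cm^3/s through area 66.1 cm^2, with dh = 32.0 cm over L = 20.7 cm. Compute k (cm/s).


Compute hydraulic gradient:
i = dh / L = 32.0 / 20.7 = 1.54589
Then apply Darcy's law:
k = Q / (A * i)
k = 0.1347 / (66.1 * 1.54589)
k = 0.1347 / 102.184
k = 0.001318 cm/s


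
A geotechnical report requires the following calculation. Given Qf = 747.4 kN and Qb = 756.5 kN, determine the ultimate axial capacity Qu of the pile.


Result: 1503.9 kN

Derivation:
Using Qu = Qf + Qb
Qu = 747.4 + 756.5
Qu = 1503.9 kN


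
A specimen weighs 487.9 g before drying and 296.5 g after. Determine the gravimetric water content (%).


Using w = (m_wet - m_dry) / m_dry * 100
m_wet - m_dry = 487.9 - 296.5 = 191.4 g
w = 191.4 / 296.5 * 100
w = 64.55 %


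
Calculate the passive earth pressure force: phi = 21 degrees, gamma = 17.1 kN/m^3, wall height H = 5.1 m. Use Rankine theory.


Result: 470.8 kN/m

Derivation:
Compute passive earth pressure coefficient:
Kp = tan^2(45 + phi/2) = tan^2(55.5) = 2.117051
Compute passive force:
Pp = 0.5 * Kp * gamma * H^2
Pp = 0.5 * 2.117051 * 17.1 * 5.1^2
Pp = 470.8 kN/m


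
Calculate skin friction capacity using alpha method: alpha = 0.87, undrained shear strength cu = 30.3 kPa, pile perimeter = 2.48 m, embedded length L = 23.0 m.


Using Qs = alpha * cu * perimeter * L
Qs = 0.87 * 30.3 * 2.48 * 23.0
Qs = 1503.63 kN


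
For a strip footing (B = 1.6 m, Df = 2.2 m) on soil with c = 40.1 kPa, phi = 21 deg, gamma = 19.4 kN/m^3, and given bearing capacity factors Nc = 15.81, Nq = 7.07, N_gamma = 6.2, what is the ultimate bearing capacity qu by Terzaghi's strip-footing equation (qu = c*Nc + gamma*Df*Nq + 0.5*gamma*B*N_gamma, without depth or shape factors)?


Compute qu = c*Nc + gamma*Df*Nq + 0.5*gamma*B*N_gamma
Term 1: 40.1 * 15.81 = 633.981
Term 2: 19.4 * 2.2 * 7.07 = 301.7476
Term 3: 0.5 * 19.4 * 1.6 * 6.2 = 96.224
qu = 633.981 + 301.7476 + 96.224
qu = 1031.95 kPa


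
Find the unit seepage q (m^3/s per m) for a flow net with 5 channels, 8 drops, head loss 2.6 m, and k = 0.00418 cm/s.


Convert k to m/s for unit consistency with H:
k = 0.00418 cm/s = 0.00418 / 100 m/s = 4.18e-05 m/s
Using q = k * H * Nf / Nd
Nf / Nd = 5 / 8 = 0.625
q = 4.18e-05 * 2.6 * 0.625
q = 6.792e-05 m^3/s per m


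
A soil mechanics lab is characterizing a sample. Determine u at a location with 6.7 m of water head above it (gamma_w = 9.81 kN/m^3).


Using u = gamma_w * h_w
u = 9.81 * 6.7
u = 65.73 kPa


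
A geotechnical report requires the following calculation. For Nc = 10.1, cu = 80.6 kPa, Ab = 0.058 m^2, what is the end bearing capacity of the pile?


Result: 47.22 kN

Derivation:
Using Qb = Nc * cu * Ab
Qb = 10.1 * 80.6 * 0.058
Qb = 47.22 kN


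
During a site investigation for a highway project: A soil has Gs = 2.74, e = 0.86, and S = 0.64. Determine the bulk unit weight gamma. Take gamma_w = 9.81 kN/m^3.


Using gamma = gamma_w * (Gs + S*e) / (1 + e)
Numerator: Gs + S*e = 2.74 + 0.64*0.86 = 3.2904
Denominator: 1 + e = 1 + 0.86 = 1.86
gamma = 9.81 * 3.2904 / 1.86
gamma = 17.354 kN/m^3


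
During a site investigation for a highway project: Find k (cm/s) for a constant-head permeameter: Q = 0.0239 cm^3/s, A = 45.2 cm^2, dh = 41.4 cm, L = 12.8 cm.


Compute hydraulic gradient:
i = dh / L = 41.4 / 12.8 = 3.23437
Then apply Darcy's law:
k = Q / (A * i)
k = 0.0239 / (45.2 * 3.23437)
k = 0.0239 / 146.194
k = 0.000163 cm/s


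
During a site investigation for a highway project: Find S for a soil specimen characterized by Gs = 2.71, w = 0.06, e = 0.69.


Result: 0.2357

Derivation:
Using S = Gs * w / e
S = 2.71 * 0.06 / 0.69
S = 0.2357


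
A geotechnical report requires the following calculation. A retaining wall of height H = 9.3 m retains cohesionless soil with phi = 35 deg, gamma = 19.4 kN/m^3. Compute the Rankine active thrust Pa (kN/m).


Result: 227.35 kN/m

Derivation:
Compute active earth pressure coefficient:
Ka = tan^2(45 - phi/2) = tan^2(27.5) = 0.27099
Compute active force:
Pa = 0.5 * Ka * gamma * H^2
Pa = 0.5 * 0.27099 * 19.4 * 9.3^2
Pa = 227.35 kN/m


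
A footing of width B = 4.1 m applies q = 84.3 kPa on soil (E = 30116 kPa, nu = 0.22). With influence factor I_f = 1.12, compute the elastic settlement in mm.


Using Se = q * B * (1 - nu^2) * I_f / E
1 - nu^2 = 1 - 0.22^2 = 0.9516
Se = 84.3 * 4.1 * 0.9516 * 1.12 / 30116
Se = 0.012232 m
Convert to mm: Se = 0.012232 * 1000 = 12.232 mm


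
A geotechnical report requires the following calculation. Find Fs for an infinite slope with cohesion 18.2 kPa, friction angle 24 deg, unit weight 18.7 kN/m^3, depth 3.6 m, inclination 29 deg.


Using Fs = c / (gamma*H*sin(beta)*cos(beta)) + tan(phi)/tan(beta)
Cohesion contribution = 18.2 / (18.7*3.6*sin(29)*cos(29))
Cohesion contribution = 0.637583
Friction contribution = tan(24)/tan(29) = 0.803214
Fs = 0.637583 + 0.803214
Fs = 1.441


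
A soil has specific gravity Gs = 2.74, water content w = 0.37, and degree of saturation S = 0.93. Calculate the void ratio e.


Using the relation e = Gs * w / S
e = 2.74 * 0.37 / 0.93
e = 1.0901


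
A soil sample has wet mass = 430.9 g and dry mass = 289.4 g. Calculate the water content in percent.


Result: 48.89 %

Derivation:
Using w = (m_wet - m_dry) / m_dry * 100
m_wet - m_dry = 430.9 - 289.4 = 141.5 g
w = 141.5 / 289.4 * 100
w = 48.89 %


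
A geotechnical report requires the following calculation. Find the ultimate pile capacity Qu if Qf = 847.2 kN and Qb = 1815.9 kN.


Result: 2663.1 kN

Derivation:
Using Qu = Qf + Qb
Qu = 847.2 + 1815.9
Qu = 2663.1 kN


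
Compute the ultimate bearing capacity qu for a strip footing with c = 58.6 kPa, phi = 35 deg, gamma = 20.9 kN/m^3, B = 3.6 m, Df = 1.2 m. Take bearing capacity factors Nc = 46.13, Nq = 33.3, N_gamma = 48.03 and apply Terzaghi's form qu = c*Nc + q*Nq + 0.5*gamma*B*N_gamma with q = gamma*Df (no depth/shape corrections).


Compute qu = c*Nc + gamma*Df*Nq + 0.5*gamma*B*N_gamma
Term 1: 58.6 * 46.13 = 2703.218
Term 2: 20.9 * 1.2 * 33.3 = 835.164
Term 3: 0.5 * 20.9 * 3.6 * 48.03 = 1806.8886
qu = 2703.218 + 835.164 + 1806.8886
qu = 5345.27 kPa


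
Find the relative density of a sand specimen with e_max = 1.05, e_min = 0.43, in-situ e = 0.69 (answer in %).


Using Dr = (e_max - e) / (e_max - e_min) * 100
e_max - e = 1.05 - 0.69 = 0.36
e_max - e_min = 1.05 - 0.43 = 0.62
Dr = 0.36 / 0.62 * 100
Dr = 58.06 %


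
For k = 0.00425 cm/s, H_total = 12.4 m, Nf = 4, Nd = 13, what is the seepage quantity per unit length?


Convert k to m/s for unit consistency with H:
k = 0.00425 cm/s = 0.00425 / 100 m/s = 4.25e-05 m/s
Using q = k * H * Nf / Nd
Nf / Nd = 4 / 13 = 0.3077
q = 4.25e-05 * 12.4 * 0.3077
q = 0.0001622 m^3/s per m


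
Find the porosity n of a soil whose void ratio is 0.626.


Using the relation n = e / (1 + e)
n = 0.626 / (1 + 0.626)
n = 0.626 / 1.626
n = 0.385


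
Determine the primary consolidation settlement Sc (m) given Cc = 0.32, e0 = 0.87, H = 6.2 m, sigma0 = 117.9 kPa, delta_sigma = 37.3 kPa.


Using Sc = Cc * H / (1 + e0) * log10((sigma0 + delta_sigma) / sigma0)
Stress ratio = (117.9 + 37.3) / 117.9 = 1.31637
log10(1.31637) = 0.119378
Cc * H / (1 + e0) = 0.32 * 6.2 / (1 + 0.87) = 1.06096
Sc = 1.06096 * 0.119378
Sc = 0.1267 m


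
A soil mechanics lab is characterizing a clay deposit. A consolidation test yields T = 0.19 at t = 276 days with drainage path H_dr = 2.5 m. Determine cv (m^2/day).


Using cv = T * H_dr^2 / t
H_dr^2 = 2.5^2 = 6.25
cv = 0.19 * 6.25 / 276
cv = 0.0043 m^2/day


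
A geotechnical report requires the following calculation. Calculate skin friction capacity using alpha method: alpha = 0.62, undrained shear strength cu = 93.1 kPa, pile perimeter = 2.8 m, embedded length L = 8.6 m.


Result: 1389.95 kN

Derivation:
Using Qs = alpha * cu * perimeter * L
Qs = 0.62 * 93.1 * 2.8 * 8.6
Qs = 1389.95 kN


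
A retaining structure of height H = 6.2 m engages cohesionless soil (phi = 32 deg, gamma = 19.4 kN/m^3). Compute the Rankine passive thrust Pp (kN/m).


Compute passive earth pressure coefficient:
Kp = tan^2(45 + phi/2) = tan^2(61.0) = 3.254588
Compute passive force:
Pp = 0.5 * Kp * gamma * H^2
Pp = 0.5 * 3.254588 * 19.4 * 6.2^2
Pp = 1213.53 kN/m


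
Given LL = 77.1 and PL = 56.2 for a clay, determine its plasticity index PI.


Result: 20.9

Derivation:
Using PI = LL - PL
PI = 77.1 - 56.2
PI = 20.9


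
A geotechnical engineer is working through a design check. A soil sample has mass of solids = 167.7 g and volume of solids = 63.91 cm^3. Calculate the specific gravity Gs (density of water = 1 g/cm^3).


Result: 2.624

Derivation:
Using Gs = m_s / (V_s * rho_w)
Since rho_w = 1 g/cm^3:
Gs = 167.7 / 63.91
Gs = 2.624


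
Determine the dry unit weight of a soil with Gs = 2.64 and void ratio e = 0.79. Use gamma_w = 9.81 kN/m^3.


Result: 14.468 kN/m^3

Derivation:
Using gamma_d = Gs * gamma_w / (1 + e)
gamma_d = 2.64 * 9.81 / (1 + 0.79)
gamma_d = 2.64 * 9.81 / 1.79
gamma_d = 14.468 kN/m^3


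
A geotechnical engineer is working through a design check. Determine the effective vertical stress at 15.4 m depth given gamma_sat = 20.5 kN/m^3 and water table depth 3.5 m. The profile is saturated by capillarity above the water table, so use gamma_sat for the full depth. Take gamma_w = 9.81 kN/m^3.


Total stress = gamma_sat * depth
sigma = 20.5 * 15.4 = 315.7 kPa
Pore water pressure u = gamma_w * (depth - d_wt)
u = 9.81 * (15.4 - 3.5) = 116.739 kPa
Effective stress = sigma - u
sigma' = 315.7 - 116.739 = 198.96 kPa


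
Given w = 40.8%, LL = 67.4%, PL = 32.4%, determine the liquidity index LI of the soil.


Result: 0.24

Derivation:
First compute the plasticity index:
PI = LL - PL = 67.4 - 32.4 = 35.0
Then compute the liquidity index:
LI = (w - PL) / PI
LI = (40.8 - 32.4) / 35.0
LI = 0.24


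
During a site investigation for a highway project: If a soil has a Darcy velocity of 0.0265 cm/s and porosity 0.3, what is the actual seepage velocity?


Result: 0.08833 cm/s

Derivation:
Using v_s = v_d / n
v_s = 0.0265 / 0.3
v_s = 0.08833 cm/s


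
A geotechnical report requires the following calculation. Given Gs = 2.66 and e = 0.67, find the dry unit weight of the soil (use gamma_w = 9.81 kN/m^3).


Result: 15.626 kN/m^3

Derivation:
Using gamma_d = Gs * gamma_w / (1 + e)
gamma_d = 2.66 * 9.81 / (1 + 0.67)
gamma_d = 2.66 * 9.81 / 1.67
gamma_d = 15.626 kN/m^3


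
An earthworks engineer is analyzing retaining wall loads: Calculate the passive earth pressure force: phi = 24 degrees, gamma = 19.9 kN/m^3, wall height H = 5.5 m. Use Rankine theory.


Compute passive earth pressure coefficient:
Kp = tan^2(45 + phi/2) = tan^2(57.0) = 2.371184
Compute passive force:
Pp = 0.5 * Kp * gamma * H^2
Pp = 0.5 * 2.371184 * 19.9 * 5.5^2
Pp = 713.7 kN/m


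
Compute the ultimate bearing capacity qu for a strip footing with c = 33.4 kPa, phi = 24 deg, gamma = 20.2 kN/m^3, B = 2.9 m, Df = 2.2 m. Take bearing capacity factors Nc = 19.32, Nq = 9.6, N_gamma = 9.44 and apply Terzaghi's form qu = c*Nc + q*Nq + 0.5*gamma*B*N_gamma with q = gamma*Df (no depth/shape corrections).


Compute qu = c*Nc + gamma*Df*Nq + 0.5*gamma*B*N_gamma
Term 1: 33.4 * 19.32 = 645.288
Term 2: 20.2 * 2.2 * 9.6 = 426.624
Term 3: 0.5 * 20.2 * 2.9 * 9.44 = 276.4976
qu = 645.288 + 426.624 + 276.4976
qu = 1348.41 kPa


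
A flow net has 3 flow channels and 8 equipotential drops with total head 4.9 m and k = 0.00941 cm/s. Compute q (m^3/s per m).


Convert k to m/s for unit consistency with H:
k = 0.00941 cm/s = 0.00941 / 100 m/s = 9.41e-05 m/s
Using q = k * H * Nf / Nd
Nf / Nd = 3 / 8 = 0.375
q = 9.41e-05 * 4.9 * 0.375
q = 0.0001729 m^3/s per m


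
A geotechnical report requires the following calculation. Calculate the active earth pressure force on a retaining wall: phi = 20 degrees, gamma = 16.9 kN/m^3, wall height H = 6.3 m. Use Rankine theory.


Result: 164.43 kN/m

Derivation:
Compute active earth pressure coefficient:
Ka = tan^2(45 - phi/2) = tan^2(35.0) = 0.490291
Compute active force:
Pa = 0.5 * Ka * gamma * H^2
Pa = 0.5 * 0.490291 * 16.9 * 6.3^2
Pa = 164.43 kN/m


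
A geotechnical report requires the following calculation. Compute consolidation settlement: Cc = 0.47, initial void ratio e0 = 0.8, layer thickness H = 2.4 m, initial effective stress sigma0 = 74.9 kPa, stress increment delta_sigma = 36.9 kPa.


Using Sc = Cc * H / (1 + e0) * log10((sigma0 + delta_sigma) / sigma0)
Stress ratio = (74.9 + 36.9) / 74.9 = 1.49266
log10(1.49266) = 0.17396
Cc * H / (1 + e0) = 0.47 * 2.4 / (1 + 0.8) = 0.626667
Sc = 0.626667 * 0.17396
Sc = 0.109 m


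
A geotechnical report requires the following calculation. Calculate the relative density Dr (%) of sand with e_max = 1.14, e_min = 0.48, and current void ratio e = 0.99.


Result: 22.73 %

Derivation:
Using Dr = (e_max - e) / (e_max - e_min) * 100
e_max - e = 1.14 - 0.99 = 0.15
e_max - e_min = 1.14 - 0.48 = 0.66
Dr = 0.15 / 0.66 * 100
Dr = 22.73 %


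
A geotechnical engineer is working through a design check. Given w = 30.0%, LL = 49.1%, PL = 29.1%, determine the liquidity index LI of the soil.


First compute the plasticity index:
PI = LL - PL = 49.1 - 29.1 = 20.0
Then compute the liquidity index:
LI = (w - PL) / PI
LI = (30.0 - 29.1) / 20.0
LI = 0.045


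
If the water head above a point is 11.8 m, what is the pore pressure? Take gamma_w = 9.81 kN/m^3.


Using u = gamma_w * h_w
u = 9.81 * 11.8
u = 115.76 kPa


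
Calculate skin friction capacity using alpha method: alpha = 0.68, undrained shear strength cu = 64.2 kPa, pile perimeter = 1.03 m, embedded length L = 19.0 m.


Using Qs = alpha * cu * perimeter * L
Qs = 0.68 * 64.2 * 1.03 * 19.0
Qs = 854.35 kN


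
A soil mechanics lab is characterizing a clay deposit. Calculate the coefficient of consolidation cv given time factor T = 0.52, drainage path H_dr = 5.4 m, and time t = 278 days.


Using cv = T * H_dr^2 / t
H_dr^2 = 5.4^2 = 29.16
cv = 0.52 * 29.16 / 278
cv = 0.05454 m^2/day


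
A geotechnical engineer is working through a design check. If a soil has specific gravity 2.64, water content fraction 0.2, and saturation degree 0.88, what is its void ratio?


Using the relation e = Gs * w / S
e = 2.64 * 0.2 / 0.88
e = 0.6


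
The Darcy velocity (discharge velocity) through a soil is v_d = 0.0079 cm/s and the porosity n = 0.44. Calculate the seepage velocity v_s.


Result: 0.01795 cm/s

Derivation:
Using v_s = v_d / n
v_s = 0.0079 / 0.44
v_s = 0.01795 cm/s


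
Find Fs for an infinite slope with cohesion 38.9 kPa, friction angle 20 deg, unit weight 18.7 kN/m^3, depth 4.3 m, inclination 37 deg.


Using Fs = c / (gamma*H*sin(beta)*cos(beta)) + tan(phi)/tan(beta)
Cohesion contribution = 38.9 / (18.7*4.3*sin(37)*cos(37))
Cohesion contribution = 1.00653
Friction contribution = tan(20)/tan(37) = 0.483005
Fs = 1.00653 + 0.483005
Fs = 1.49


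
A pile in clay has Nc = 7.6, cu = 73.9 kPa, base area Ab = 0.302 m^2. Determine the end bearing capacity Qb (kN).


Using Qb = Nc * cu * Ab
Qb = 7.6 * 73.9 * 0.302
Qb = 169.62 kN


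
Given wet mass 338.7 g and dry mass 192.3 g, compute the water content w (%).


Using w = (m_wet - m_dry) / m_dry * 100
m_wet - m_dry = 338.7 - 192.3 = 146.4 g
w = 146.4 / 192.3 * 100
w = 76.13 %


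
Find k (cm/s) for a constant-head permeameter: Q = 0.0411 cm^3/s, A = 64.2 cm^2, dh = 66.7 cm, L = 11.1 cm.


Result: 0.000107 cm/s

Derivation:
Compute hydraulic gradient:
i = dh / L = 66.7 / 11.1 = 6.00901
Then apply Darcy's law:
k = Q / (A * i)
k = 0.0411 / (64.2 * 6.00901)
k = 0.0411 / 385.778
k = 0.000107 cm/s


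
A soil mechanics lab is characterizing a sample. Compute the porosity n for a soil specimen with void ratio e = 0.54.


Result: 0.3506

Derivation:
Using the relation n = e / (1 + e)
n = 0.54 / (1 + 0.54)
n = 0.54 / 1.54
n = 0.3506


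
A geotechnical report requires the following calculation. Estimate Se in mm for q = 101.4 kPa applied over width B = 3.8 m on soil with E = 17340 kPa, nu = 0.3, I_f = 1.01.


Result: 20.424 mm

Derivation:
Using Se = q * B * (1 - nu^2) * I_f / E
1 - nu^2 = 1 - 0.3^2 = 0.91
Se = 101.4 * 3.8 * 0.91 * 1.01 / 17340
Se = 0.020424 m
Convert to mm: Se = 0.020424 * 1000 = 20.424 mm


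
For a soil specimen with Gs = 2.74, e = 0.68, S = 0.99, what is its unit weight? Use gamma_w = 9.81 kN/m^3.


Using gamma = gamma_w * (Gs + S*e) / (1 + e)
Numerator: Gs + S*e = 2.74 + 0.99*0.68 = 3.4132
Denominator: 1 + e = 1 + 0.68 = 1.68
gamma = 9.81 * 3.4132 / 1.68
gamma = 19.931 kN/m^3


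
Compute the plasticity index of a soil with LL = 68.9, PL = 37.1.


Using PI = LL - PL
PI = 68.9 - 37.1
PI = 31.8


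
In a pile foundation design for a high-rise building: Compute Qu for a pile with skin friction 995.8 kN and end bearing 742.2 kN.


Using Qu = Qf + Qb
Qu = 995.8 + 742.2
Qu = 1738.0 kN


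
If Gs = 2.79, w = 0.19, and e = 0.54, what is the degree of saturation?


Result: 0.9817

Derivation:
Using S = Gs * w / e
S = 2.79 * 0.19 / 0.54
S = 0.9817


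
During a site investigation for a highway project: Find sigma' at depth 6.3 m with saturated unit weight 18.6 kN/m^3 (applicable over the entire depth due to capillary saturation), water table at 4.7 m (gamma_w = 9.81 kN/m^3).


Total stress = gamma_sat * depth
sigma = 18.6 * 6.3 = 117.18 kPa
Pore water pressure u = gamma_w * (depth - d_wt)
u = 9.81 * (6.3 - 4.7) = 15.696 kPa
Effective stress = sigma - u
sigma' = 117.18 - 15.696 = 101.48 kPa


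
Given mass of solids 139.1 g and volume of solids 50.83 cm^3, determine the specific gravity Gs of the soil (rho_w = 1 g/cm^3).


Result: 2.737

Derivation:
Using Gs = m_s / (V_s * rho_w)
Since rho_w = 1 g/cm^3:
Gs = 139.1 / 50.83
Gs = 2.737


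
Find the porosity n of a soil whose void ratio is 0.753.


Result: 0.4295

Derivation:
Using the relation n = e / (1 + e)
n = 0.753 / (1 + 0.753)
n = 0.753 / 1.753
n = 0.4295


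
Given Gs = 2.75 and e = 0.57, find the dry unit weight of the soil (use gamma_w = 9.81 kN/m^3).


Result: 17.183 kN/m^3

Derivation:
Using gamma_d = Gs * gamma_w / (1 + e)
gamma_d = 2.75 * 9.81 / (1 + 0.57)
gamma_d = 2.75 * 9.81 / 1.57
gamma_d = 17.183 kN/m^3


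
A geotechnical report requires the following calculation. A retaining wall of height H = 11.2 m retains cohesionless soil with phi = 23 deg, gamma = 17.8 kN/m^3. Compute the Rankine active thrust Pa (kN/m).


Result: 489.09 kN/m

Derivation:
Compute active earth pressure coefficient:
Ka = tan^2(45 - phi/2) = tan^2(33.5) = 0.438092
Compute active force:
Pa = 0.5 * Ka * gamma * H^2
Pa = 0.5 * 0.438092 * 17.8 * 11.2^2
Pa = 489.09 kN/m


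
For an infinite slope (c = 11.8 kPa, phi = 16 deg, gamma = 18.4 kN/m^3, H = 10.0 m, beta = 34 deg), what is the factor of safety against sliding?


Using Fs = c / (gamma*H*sin(beta)*cos(beta)) + tan(phi)/tan(beta)
Cohesion contribution = 11.8 / (18.4*10.0*sin(34)*cos(34))
Cohesion contribution = 0.138334
Friction contribution = tan(16)/tan(34) = 0.425118
Fs = 0.138334 + 0.425118
Fs = 0.563


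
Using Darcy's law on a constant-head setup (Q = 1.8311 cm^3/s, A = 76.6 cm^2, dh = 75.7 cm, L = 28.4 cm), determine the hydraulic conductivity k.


Compute hydraulic gradient:
i = dh / L = 75.7 / 28.4 = 2.66549
Then apply Darcy's law:
k = Q / (A * i)
k = 1.8311 / (76.6 * 2.66549)
k = 1.8311 / 204.177
k = 0.008968 cm/s


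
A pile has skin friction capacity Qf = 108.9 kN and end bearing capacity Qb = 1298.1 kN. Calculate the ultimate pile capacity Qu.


Using Qu = Qf + Qb
Qu = 108.9 + 1298.1
Qu = 1407.0 kN


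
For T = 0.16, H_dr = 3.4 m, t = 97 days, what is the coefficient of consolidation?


Result: 0.01907 m^2/day

Derivation:
Using cv = T * H_dr^2 / t
H_dr^2 = 3.4^2 = 11.56
cv = 0.16 * 11.56 / 97
cv = 0.01907 m^2/day


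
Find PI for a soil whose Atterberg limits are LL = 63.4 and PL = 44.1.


Result: 19.3

Derivation:
Using PI = LL - PL
PI = 63.4 - 44.1
PI = 19.3


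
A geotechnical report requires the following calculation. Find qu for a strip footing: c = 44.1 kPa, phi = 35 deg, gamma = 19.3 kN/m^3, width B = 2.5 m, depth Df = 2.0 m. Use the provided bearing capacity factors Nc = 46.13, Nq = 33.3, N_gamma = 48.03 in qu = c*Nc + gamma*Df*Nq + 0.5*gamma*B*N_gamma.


Result: 4478.44 kPa

Derivation:
Compute qu = c*Nc + gamma*Df*Nq + 0.5*gamma*B*N_gamma
Term 1: 44.1 * 46.13 = 2034.333
Term 2: 19.3 * 2.0 * 33.3 = 1285.38
Term 3: 0.5 * 19.3 * 2.5 * 48.03 = 1158.72375
qu = 2034.333 + 1285.38 + 1158.72375
qu = 4478.44 kPa


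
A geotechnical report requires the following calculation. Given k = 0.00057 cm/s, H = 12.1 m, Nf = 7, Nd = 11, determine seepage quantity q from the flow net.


Convert k to m/s for unit consistency with H:
k = 0.00057 cm/s = 0.00057 / 100 m/s = 5.7e-06 m/s
Using q = k * H * Nf / Nd
Nf / Nd = 7 / 11 = 0.6364
q = 5.7e-06 * 12.1 * 0.6364
q = 4.389e-05 m^3/s per m


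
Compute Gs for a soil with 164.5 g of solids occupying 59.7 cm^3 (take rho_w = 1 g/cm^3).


Result: 2.755

Derivation:
Using Gs = m_s / (V_s * rho_w)
Since rho_w = 1 g/cm^3:
Gs = 164.5 / 59.7
Gs = 2.755


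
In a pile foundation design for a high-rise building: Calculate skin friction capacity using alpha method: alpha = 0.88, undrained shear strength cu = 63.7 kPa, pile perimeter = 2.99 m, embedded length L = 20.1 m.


Using Qs = alpha * cu * perimeter * L
Qs = 0.88 * 63.7 * 2.99 * 20.1
Qs = 3368.91 kN


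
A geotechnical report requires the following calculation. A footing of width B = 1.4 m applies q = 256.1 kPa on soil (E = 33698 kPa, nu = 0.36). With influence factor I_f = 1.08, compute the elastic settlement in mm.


Using Se = q * B * (1 - nu^2) * I_f / E
1 - nu^2 = 1 - 0.36^2 = 0.8704
Se = 256.1 * 1.4 * 0.8704 * 1.08 / 33698
Se = 0.010002 m
Convert to mm: Se = 0.010002 * 1000 = 10.002 mm


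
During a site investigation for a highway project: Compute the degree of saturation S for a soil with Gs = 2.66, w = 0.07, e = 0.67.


Using S = Gs * w / e
S = 2.66 * 0.07 / 0.67
S = 0.2779


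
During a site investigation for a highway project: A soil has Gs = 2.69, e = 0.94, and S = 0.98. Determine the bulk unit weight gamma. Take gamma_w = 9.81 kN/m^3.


Using gamma = gamma_w * (Gs + S*e) / (1 + e)
Numerator: Gs + S*e = 2.69 + 0.98*0.94 = 3.6112
Denominator: 1 + e = 1 + 0.94 = 1.94
gamma = 9.81 * 3.6112 / 1.94
gamma = 18.261 kN/m^3


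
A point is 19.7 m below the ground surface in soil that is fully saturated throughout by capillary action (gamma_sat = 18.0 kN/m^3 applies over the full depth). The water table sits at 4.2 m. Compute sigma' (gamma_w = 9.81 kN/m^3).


Result: 202.55 kPa

Derivation:
Total stress = gamma_sat * depth
sigma = 18.0 * 19.7 = 354.6 kPa
Pore water pressure u = gamma_w * (depth - d_wt)
u = 9.81 * (19.7 - 4.2) = 152.055 kPa
Effective stress = sigma - u
sigma' = 354.6 - 152.055 = 202.55 kPa


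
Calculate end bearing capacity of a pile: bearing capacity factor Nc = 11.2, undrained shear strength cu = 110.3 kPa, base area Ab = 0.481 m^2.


Result: 594.21 kN

Derivation:
Using Qb = Nc * cu * Ab
Qb = 11.2 * 110.3 * 0.481
Qb = 594.21 kN


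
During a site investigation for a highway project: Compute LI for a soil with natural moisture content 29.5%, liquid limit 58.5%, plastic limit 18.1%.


First compute the plasticity index:
PI = LL - PL = 58.5 - 18.1 = 40.4
Then compute the liquidity index:
LI = (w - PL) / PI
LI = (29.5 - 18.1) / 40.4
LI = 0.282


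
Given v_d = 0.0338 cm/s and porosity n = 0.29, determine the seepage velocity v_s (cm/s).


Using v_s = v_d / n
v_s = 0.0338 / 0.29
v_s = 0.11655 cm/s


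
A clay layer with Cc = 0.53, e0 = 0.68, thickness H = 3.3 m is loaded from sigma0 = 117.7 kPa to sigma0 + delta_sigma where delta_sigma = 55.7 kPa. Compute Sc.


Result: 0.1752 m

Derivation:
Using Sc = Cc * H / (1 + e0) * log10((sigma0 + delta_sigma) / sigma0)
Stress ratio = (117.7 + 55.7) / 117.7 = 1.47324
log10(1.47324) = 0.168273
Cc * H / (1 + e0) = 0.53 * 3.3 / (1 + 0.68) = 1.04107
Sc = 1.04107 * 0.168273
Sc = 0.1752 m


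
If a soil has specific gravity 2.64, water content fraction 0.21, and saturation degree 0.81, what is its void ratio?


Result: 0.6844

Derivation:
Using the relation e = Gs * w / S
e = 2.64 * 0.21 / 0.81
e = 0.6844


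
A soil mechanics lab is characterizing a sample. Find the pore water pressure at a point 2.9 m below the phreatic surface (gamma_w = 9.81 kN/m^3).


Using u = gamma_w * h_w
u = 9.81 * 2.9
u = 28.45 kPa


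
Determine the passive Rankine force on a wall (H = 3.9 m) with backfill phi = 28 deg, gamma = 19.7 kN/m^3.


Compute passive earth pressure coefficient:
Kp = tan^2(45 + phi/2) = tan^2(59.0) = 2.769826
Compute passive force:
Pp = 0.5 * Kp * gamma * H^2
Pp = 0.5 * 2.769826 * 19.7 * 3.9^2
Pp = 414.97 kN/m


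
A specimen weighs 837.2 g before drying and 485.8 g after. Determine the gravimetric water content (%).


Using w = (m_wet - m_dry) / m_dry * 100
m_wet - m_dry = 837.2 - 485.8 = 351.4 g
w = 351.4 / 485.8 * 100
w = 72.33 %


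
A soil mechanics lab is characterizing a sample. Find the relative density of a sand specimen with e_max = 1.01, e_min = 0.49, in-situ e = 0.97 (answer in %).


Using Dr = (e_max - e) / (e_max - e_min) * 100
e_max - e = 1.01 - 0.97 = 0.04
e_max - e_min = 1.01 - 0.49 = 0.52
Dr = 0.04 / 0.52 * 100
Dr = 7.69 %


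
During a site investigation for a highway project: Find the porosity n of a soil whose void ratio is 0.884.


Using the relation n = e / (1 + e)
n = 0.884 / (1 + 0.884)
n = 0.884 / 1.884
n = 0.4692


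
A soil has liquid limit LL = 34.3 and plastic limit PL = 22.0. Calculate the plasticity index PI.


Using PI = LL - PL
PI = 34.3 - 22.0
PI = 12.3


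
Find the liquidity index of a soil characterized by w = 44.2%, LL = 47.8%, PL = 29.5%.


First compute the plasticity index:
PI = LL - PL = 47.8 - 29.5 = 18.3
Then compute the liquidity index:
LI = (w - PL) / PI
LI = (44.2 - 29.5) / 18.3
LI = 0.803


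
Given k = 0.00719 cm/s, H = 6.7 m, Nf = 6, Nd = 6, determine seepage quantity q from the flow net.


Convert k to m/s for unit consistency with H:
k = 0.00719 cm/s = 0.00719 / 100 m/s = 7.19e-05 m/s
Using q = k * H * Nf / Nd
Nf / Nd = 6 / 6 = 1.0
q = 7.19e-05 * 6.7 * 1.0
q = 0.0004817 m^3/s per m


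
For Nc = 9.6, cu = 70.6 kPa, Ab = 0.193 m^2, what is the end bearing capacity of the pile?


Result: 130.81 kN

Derivation:
Using Qb = Nc * cu * Ab
Qb = 9.6 * 70.6 * 0.193
Qb = 130.81 kN


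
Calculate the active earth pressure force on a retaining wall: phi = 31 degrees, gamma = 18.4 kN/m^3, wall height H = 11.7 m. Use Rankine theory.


Compute active earth pressure coefficient:
Ka = tan^2(45 - phi/2) = tan^2(29.5) = 0.320099
Compute active force:
Pa = 0.5 * Ka * gamma * H^2
Pa = 0.5 * 0.320099 * 18.4 * 11.7^2
Pa = 403.13 kN/m


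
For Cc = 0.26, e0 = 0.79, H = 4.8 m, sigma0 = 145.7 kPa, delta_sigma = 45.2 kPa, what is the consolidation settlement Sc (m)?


Result: 0.0818 m

Derivation:
Using Sc = Cc * H / (1 + e0) * log10((sigma0 + delta_sigma) / sigma0)
Stress ratio = (145.7 + 45.2) / 145.7 = 1.31023
log10(1.31023) = 0.117346
Cc * H / (1 + e0) = 0.26 * 4.8 / (1 + 0.79) = 0.697207
Sc = 0.697207 * 0.117346
Sc = 0.0818 m


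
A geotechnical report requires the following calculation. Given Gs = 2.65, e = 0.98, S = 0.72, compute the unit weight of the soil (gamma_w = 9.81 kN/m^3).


Using gamma = gamma_w * (Gs + S*e) / (1 + e)
Numerator: Gs + S*e = 2.65 + 0.72*0.98 = 3.3556
Denominator: 1 + e = 1 + 0.98 = 1.98
gamma = 9.81 * 3.3556 / 1.98
gamma = 16.625 kN/m^3


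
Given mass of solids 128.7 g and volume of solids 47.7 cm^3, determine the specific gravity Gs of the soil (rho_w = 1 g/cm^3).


Result: 2.698

Derivation:
Using Gs = m_s / (V_s * rho_w)
Since rho_w = 1 g/cm^3:
Gs = 128.7 / 47.7
Gs = 2.698


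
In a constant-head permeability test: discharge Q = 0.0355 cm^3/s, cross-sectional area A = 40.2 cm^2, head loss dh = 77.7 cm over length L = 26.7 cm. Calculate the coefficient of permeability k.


Compute hydraulic gradient:
i = dh / L = 77.7 / 26.7 = 2.91011
Then apply Darcy's law:
k = Q / (A * i)
k = 0.0355 / (40.2 * 2.91011)
k = 0.0355 / 116.987
k = 0.000303 cm/s


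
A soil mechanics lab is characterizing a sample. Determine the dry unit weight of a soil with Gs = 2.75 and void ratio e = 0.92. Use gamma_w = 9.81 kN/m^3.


Using gamma_d = Gs * gamma_w / (1 + e)
gamma_d = 2.75 * 9.81 / (1 + 0.92)
gamma_d = 2.75 * 9.81 / 1.92
gamma_d = 14.051 kN/m^3


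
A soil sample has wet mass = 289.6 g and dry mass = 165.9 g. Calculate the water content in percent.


Result: 74.56 %

Derivation:
Using w = (m_wet - m_dry) / m_dry * 100
m_wet - m_dry = 289.6 - 165.9 = 123.7 g
w = 123.7 / 165.9 * 100
w = 74.56 %


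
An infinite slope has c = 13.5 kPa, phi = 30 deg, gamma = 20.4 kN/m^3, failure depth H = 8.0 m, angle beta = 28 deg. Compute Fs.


Using Fs = c / (gamma*H*sin(beta)*cos(beta)) + tan(phi)/tan(beta)
Cohesion contribution = 13.5 / (20.4*8.0*sin(28)*cos(28))
Cohesion contribution = 0.199558
Friction contribution = tan(30)/tan(28) = 1.08584
Fs = 0.199558 + 1.08584
Fs = 1.285


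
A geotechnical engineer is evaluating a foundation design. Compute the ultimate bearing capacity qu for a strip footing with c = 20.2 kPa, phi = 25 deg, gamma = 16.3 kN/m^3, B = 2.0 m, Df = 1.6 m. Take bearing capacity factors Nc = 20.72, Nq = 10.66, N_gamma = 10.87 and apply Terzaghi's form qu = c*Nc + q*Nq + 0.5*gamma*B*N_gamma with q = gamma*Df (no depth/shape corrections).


Result: 873.74 kPa

Derivation:
Compute qu = c*Nc + gamma*Df*Nq + 0.5*gamma*B*N_gamma
Term 1: 20.2 * 20.72 = 418.544
Term 2: 16.3 * 1.6 * 10.66 = 278.0128
Term 3: 0.5 * 16.3 * 2.0 * 10.87 = 177.181
qu = 418.544 + 278.0128 + 177.181
qu = 873.74 kPa


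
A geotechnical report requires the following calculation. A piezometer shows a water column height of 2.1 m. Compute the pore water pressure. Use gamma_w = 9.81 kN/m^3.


Using u = gamma_w * h_w
u = 9.81 * 2.1
u = 20.6 kPa


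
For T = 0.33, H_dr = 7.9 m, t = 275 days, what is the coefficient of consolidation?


Result: 0.07489 m^2/day

Derivation:
Using cv = T * H_dr^2 / t
H_dr^2 = 7.9^2 = 62.41
cv = 0.33 * 62.41 / 275
cv = 0.07489 m^2/day


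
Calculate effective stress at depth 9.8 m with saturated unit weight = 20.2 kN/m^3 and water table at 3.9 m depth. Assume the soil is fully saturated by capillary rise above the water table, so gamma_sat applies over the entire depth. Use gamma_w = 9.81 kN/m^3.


Result: 140.08 kPa

Derivation:
Total stress = gamma_sat * depth
sigma = 20.2 * 9.8 = 197.96 kPa
Pore water pressure u = gamma_w * (depth - d_wt)
u = 9.81 * (9.8 - 3.9) = 57.879 kPa
Effective stress = sigma - u
sigma' = 197.96 - 57.879 = 140.08 kPa


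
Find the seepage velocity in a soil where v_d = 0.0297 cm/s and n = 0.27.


Using v_s = v_d / n
v_s = 0.0297 / 0.27
v_s = 0.11 cm/s


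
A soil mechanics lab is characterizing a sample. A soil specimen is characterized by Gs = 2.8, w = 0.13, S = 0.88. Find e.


Using the relation e = Gs * w / S
e = 2.8 * 0.13 / 0.88
e = 0.4136


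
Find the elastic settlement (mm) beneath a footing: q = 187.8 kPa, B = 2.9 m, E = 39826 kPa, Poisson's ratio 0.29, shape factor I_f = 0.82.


Using Se = q * B * (1 - nu^2) * I_f / E
1 - nu^2 = 1 - 0.29^2 = 0.9159
Se = 187.8 * 2.9 * 0.9159 * 0.82 / 39826
Se = 0.010270 m
Convert to mm: Se = 0.010270 * 1000 = 10.27 mm


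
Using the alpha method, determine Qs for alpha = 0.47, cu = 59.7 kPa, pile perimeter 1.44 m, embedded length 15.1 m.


Result: 610.11 kN

Derivation:
Using Qs = alpha * cu * perimeter * L
Qs = 0.47 * 59.7 * 1.44 * 15.1
Qs = 610.11 kN


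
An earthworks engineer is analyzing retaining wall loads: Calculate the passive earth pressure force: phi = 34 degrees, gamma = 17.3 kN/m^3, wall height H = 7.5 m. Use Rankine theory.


Compute passive earth pressure coefficient:
Kp = tan^2(45 + phi/2) = tan^2(62.0) = 3.537132
Compute passive force:
Pp = 0.5 * Kp * gamma * H^2
Pp = 0.5 * 3.537132 * 17.3 * 7.5^2
Pp = 1721.04 kN/m


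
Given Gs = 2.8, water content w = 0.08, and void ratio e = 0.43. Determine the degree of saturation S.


Result: 0.5209

Derivation:
Using S = Gs * w / e
S = 2.8 * 0.08 / 0.43
S = 0.5209


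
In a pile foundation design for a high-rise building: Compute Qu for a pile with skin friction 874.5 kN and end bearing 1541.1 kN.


Result: 2415.6 kN

Derivation:
Using Qu = Qf + Qb
Qu = 874.5 + 1541.1
Qu = 2415.6 kN


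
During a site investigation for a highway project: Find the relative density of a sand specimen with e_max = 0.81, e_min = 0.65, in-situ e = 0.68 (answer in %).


Using Dr = (e_max - e) / (e_max - e_min) * 100
e_max - e = 0.81 - 0.68 = 0.13
e_max - e_min = 0.81 - 0.65 = 0.16
Dr = 0.13 / 0.16 * 100
Dr = 81.25 %


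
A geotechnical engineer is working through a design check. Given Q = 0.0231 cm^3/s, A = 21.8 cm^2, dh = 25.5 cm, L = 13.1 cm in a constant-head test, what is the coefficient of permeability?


Result: 0.000544 cm/s

Derivation:
Compute hydraulic gradient:
i = dh / L = 25.5 / 13.1 = 1.94656
Then apply Darcy's law:
k = Q / (A * i)
k = 0.0231 / (21.8 * 1.94656)
k = 0.0231 / 42.4351
k = 0.000544 cm/s


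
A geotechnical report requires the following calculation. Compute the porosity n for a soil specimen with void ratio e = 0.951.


Using the relation n = e / (1 + e)
n = 0.951 / (1 + 0.951)
n = 0.951 / 1.951
n = 0.4874


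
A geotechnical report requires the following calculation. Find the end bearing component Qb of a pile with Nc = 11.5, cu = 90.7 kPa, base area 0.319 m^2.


Using Qb = Nc * cu * Ab
Qb = 11.5 * 90.7 * 0.319
Qb = 332.73 kN


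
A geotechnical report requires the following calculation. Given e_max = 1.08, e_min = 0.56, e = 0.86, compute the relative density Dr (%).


Using Dr = (e_max - e) / (e_max - e_min) * 100
e_max - e = 1.08 - 0.86 = 0.22
e_max - e_min = 1.08 - 0.56 = 0.52
Dr = 0.22 / 0.52 * 100
Dr = 42.31 %


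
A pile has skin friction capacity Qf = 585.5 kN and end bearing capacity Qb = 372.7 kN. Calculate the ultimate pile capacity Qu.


Result: 958.2 kN

Derivation:
Using Qu = Qf + Qb
Qu = 585.5 + 372.7
Qu = 958.2 kN


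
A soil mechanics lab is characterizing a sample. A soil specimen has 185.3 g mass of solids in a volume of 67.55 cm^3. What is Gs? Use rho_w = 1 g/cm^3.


Result: 2.743

Derivation:
Using Gs = m_s / (V_s * rho_w)
Since rho_w = 1 g/cm^3:
Gs = 185.3 / 67.55
Gs = 2.743


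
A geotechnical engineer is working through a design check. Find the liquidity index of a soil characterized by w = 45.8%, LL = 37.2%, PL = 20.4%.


First compute the plasticity index:
PI = LL - PL = 37.2 - 20.4 = 16.8
Then compute the liquidity index:
LI = (w - PL) / PI
LI = (45.8 - 20.4) / 16.8
LI = 1.512


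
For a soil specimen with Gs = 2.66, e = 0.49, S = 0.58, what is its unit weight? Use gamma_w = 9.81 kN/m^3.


Using gamma = gamma_w * (Gs + S*e) / (1 + e)
Numerator: Gs + S*e = 2.66 + 0.58*0.49 = 2.9442
Denominator: 1 + e = 1 + 0.49 = 1.49
gamma = 9.81 * 2.9442 / 1.49
gamma = 19.384 kN/m^3


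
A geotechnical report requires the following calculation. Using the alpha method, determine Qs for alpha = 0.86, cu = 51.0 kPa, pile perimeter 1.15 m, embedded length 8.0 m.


Result: 403.51 kN

Derivation:
Using Qs = alpha * cu * perimeter * L
Qs = 0.86 * 51.0 * 1.15 * 8.0
Qs = 403.51 kN


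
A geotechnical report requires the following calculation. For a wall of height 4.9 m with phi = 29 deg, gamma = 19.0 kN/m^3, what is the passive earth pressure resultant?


Result: 657.38 kN/m

Derivation:
Compute passive earth pressure coefficient:
Kp = tan^2(45 + phi/2) = tan^2(59.5) = 2.88206
Compute passive force:
Pp = 0.5 * Kp * gamma * H^2
Pp = 0.5 * 2.88206 * 19.0 * 4.9^2
Pp = 657.38 kN/m


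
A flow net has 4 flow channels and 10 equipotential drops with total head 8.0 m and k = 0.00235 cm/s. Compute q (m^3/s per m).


Result: 7.52e-05 m^3/s per m

Derivation:
Convert k to m/s for unit consistency with H:
k = 0.00235 cm/s = 0.00235 / 100 m/s = 2.35e-05 m/s
Using q = k * H * Nf / Nd
Nf / Nd = 4 / 10 = 0.4
q = 2.35e-05 * 8.0 * 0.4
q = 7.52e-05 m^3/s per m
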